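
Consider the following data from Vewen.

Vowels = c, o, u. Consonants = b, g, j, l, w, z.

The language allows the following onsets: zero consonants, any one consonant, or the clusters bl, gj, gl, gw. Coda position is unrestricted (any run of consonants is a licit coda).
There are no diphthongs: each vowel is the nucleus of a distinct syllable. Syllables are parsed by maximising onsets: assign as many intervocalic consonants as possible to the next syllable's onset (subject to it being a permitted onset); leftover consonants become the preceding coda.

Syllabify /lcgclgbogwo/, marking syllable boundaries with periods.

The vowels are c, c, o, o — 4 nuclei, so 4 syllables.
σ1/σ2 boundary: /g/ is a single consonant, so it becomes the next onset.
σ2/σ3 boundary: /lgb/ splits as /lg/ + /b/ (/b/ is the longest suffix that is a licit onset).
σ3/σ4 boundary: /gw/ is a licit onset in full, so it all attaches to the next syllable.

lc.gclg.bo.gwo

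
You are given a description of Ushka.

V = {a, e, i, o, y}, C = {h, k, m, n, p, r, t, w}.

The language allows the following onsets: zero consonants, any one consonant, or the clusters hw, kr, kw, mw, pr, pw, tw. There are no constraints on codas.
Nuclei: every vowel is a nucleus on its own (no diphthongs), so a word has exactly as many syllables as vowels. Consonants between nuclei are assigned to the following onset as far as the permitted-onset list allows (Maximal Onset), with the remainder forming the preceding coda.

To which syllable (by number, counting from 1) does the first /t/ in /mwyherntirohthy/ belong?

3

The vowels are y, e, i, o, y — 5 nuclei, so 5 syllables.
σ1/σ2 boundary: /h/ is a single consonant, so it becomes the next onset.
σ2/σ3 boundary: /rnt/; trying suffixes from longest down, /t/ is the first permitted one, so coda /rn/ | onset /t/.
σ3/σ4 boundary: /r/ is a single consonant, so it becomes the next onset.
σ4/σ5 boundary: /hth/ splits as /ht/ + /h/ (/h/ is the longest suffix that is a licit onset).
Result: mwy.hern.ti.roht.hy.
The first /t/ is in the onset of syllable 3 (/ti/).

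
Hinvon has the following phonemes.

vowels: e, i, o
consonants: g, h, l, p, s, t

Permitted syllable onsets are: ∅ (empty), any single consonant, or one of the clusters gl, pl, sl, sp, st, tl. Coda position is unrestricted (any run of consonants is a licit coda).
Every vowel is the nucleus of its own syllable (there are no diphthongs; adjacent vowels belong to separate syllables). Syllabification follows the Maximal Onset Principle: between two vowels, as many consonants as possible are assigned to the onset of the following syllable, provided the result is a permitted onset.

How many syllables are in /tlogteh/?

Nuclei (vowels): o, e → 2 syllables.

2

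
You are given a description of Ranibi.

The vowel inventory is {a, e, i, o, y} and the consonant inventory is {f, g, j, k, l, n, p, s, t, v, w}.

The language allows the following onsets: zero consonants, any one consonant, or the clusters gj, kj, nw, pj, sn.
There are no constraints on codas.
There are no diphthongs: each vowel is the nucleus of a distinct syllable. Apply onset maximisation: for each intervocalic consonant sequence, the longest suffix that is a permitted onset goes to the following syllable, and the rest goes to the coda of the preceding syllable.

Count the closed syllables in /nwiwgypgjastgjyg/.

Vowels present: i, y, a, y; each is a nucleus, giving 4 syllables.
σ1/σ2 boundary: cluster /wg/ — the longest permitted-onset suffix is /g/; onset = /g/, preceding coda = /w/.
σ2/σ3 boundary: cluster /pgj/ — the longest permitted-onset suffix is /gj/; onset = /gj/, preceding coda = /p/.
σ3/σ4 boundary: /stgj/; trying suffixes from longest down, /gj/ is the first permitted one, so coda /st/ | onset /gj/.
Syllabification: nwiw.gyp.gjast.gjyg.
Classifying each syllable: /nwiw/ (closed), /gyp/ (closed), /gjast/ (closed), /gjyg/ (closed).
Closed syllables: 4.

4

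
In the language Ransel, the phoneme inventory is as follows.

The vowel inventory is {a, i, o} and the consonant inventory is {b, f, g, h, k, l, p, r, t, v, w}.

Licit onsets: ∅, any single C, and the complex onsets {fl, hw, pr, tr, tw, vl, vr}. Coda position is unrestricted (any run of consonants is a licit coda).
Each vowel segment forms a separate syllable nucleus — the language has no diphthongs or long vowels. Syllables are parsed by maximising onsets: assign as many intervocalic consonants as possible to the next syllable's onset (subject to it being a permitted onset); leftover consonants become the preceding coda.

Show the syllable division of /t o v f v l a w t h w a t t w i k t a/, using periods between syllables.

Vowels present: o, a, a, i, a; each is a nucleus, giving 5 syllables.
V1 /o/ – V2 /a/: /vfvl/ — longest licit onset from the right is /vl/, leaving /vf/ as coda.
V2 /a/ – V3 /a/: /wthw/ splits as /wt/ + /hw/ (/hw/ is the longest suffix that is a licit onset).
V3 /a/ – V4 /i/: cluster /ttw/ — the longest permitted-onset suffix is /tw/; onset = /tw/, preceding coda = /t/.
V4 /i/ – V5 /a/: cluster /kt/ — the longest permitted-onset suffix is /t/; onset = /t/, preceding coda = /k/.

tovf.vlawt.hwat.twik.ta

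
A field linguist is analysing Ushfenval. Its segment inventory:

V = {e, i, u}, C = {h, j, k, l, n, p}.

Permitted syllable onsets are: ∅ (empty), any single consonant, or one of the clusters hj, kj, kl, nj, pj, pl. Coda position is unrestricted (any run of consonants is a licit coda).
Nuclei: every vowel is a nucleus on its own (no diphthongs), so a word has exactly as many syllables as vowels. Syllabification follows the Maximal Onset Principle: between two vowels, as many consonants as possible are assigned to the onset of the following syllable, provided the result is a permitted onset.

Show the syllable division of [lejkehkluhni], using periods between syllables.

lej.keh.kluh.ni

Nuclei (vowels): e, e, u, i → 4 syllables.
Between /e/ (V1) and /e/ (V2): /jk/; trying suffixes from longest down, /k/ is the first permitted one, so coda /j/ | onset /k/.
Between /e/ (V2) and /u/ (V3): cluster /hkl/ — the longest permitted-onset suffix is /kl/; onset = /kl/, preceding coda = /h/.
Between /u/ (V3) and /i/ (V4): /hn/; trying suffixes from longest down, /n/ is the first permitted one, so coda /h/ | onset /n/.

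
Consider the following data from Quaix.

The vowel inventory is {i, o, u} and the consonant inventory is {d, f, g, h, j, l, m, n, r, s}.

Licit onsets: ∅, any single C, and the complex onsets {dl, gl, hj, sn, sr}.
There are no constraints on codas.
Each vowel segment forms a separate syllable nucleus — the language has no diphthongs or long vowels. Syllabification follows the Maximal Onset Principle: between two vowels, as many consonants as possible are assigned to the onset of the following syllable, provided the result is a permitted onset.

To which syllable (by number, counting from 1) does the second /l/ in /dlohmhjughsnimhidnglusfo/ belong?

The vowels are o, u, i, i, u, o — 6 nuclei, so 6 syllables.
σ1/σ2 boundary: /hmhj/; trying suffixes from longest down, /hj/ is the first permitted one, so coda /hm/ | onset /hj/.
σ2/σ3 boundary: /ghsn/ splits as /gh/ + /sn/ (/sn/ is the longest suffix that is a licit onset).
σ3/σ4 boundary: /mh/; trying suffixes from longest down, /h/ is the first permitted one, so coda /m/ | onset /h/.
σ4/σ5 boundary: /dngl/ — longest licit onset from the right is /gl/, leaving /dn/ as coda.
σ5/σ6 boundary: /sf/ — longest licit onset from the right is /f/, leaving /s/ as coda.
Result: dlohm.hjugh.snim.hidn.glus.fo.
The second /l/ is in the onset of syllable 5 (/glus/).

5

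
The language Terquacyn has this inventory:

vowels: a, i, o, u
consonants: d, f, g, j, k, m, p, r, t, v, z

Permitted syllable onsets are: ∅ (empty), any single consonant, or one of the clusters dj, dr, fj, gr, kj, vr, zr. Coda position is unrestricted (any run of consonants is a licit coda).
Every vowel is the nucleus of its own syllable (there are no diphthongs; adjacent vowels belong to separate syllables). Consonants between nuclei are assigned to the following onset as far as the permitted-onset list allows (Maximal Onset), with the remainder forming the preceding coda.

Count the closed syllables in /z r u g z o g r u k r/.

The vowels are u, o, u — 3 nuclei, so 3 syllables.
V1 /u/ – V2 /o/: /gz/; trying suffixes from longest down, /z/ is the first permitted one, so coda /g/ | onset /z/.
V2 /o/ – V3 /u/: cluster /gr/ — /gr/ is itself a permitted onset, so the whole cluster goes right; preceding coda = ∅.
Result: zrug.zo.grukr.
Classifying each syllable: /zrug/ (closed), /zo/ (open), /grukr/ (closed).
Closed syllables: 2.

2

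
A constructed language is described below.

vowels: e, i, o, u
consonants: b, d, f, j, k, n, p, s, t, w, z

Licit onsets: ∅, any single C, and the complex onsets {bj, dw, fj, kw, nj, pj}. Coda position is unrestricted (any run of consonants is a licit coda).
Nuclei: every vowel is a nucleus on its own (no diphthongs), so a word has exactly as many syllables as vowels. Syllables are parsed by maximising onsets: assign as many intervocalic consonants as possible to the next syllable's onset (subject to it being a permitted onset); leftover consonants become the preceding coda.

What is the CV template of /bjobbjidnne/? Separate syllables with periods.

Vowels present: o, i, e; each is a nucleus, giving 3 syllables.
V1 /o/ – V2 /i/: /bbj/ splits as /b/ + /bj/ (/bj/ is the longest suffix that is a licit onset).
V2 /i/ – V3 /e/: cluster /dnn/ — the longest permitted-onset suffix is /n/; onset = /n/, preceding coda = /dn/.
Putting it together: bjob.bjidn.ne.
Mapping each syllable to C/V: /bjob/ → CCVC, /bjidn/ → CCVCC, /ne/ → CV.

CCVC.CCVCC.CV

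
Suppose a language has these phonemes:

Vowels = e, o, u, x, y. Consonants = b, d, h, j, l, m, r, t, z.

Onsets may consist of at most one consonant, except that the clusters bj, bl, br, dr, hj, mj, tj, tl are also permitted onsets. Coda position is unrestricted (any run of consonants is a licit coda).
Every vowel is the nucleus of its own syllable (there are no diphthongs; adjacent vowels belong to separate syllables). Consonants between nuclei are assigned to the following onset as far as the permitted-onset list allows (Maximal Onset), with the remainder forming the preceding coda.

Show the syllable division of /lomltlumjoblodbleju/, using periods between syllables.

loml.tlu.mjo.blod.ble.ju

Vowels present: o, u, o, o, e, u; each is a nucleus, giving 6 syllables.
V1 /o/ – V2 /u/: cluster /mltl/ — the longest permitted-onset suffix is /tl/; onset = /tl/, preceding coda = /ml/.
V2 /u/ – V3 /o/: /mj/ is a licit onset in full, so it all attaches to the next syllable.
V3 /o/ – V4 /o/: /bl/ — entire cluster is a permitted onset → onset /bl/, coda ∅.
V4 /o/ – V5 /e/: /dbl/ splits as /d/ + /bl/ (/bl/ is the longest suffix that is a licit onset).
V5 /e/ – V6 /u/: just /j/ — single C goes to the following onset.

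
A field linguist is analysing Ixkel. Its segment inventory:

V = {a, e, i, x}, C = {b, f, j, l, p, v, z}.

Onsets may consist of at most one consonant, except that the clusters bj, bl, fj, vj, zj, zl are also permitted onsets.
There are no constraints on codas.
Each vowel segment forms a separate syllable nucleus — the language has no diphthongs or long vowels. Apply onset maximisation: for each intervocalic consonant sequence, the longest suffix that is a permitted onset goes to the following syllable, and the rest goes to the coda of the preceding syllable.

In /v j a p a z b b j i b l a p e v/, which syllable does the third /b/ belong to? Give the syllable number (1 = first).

4

Vowels present: a, a, i, a, e; each is a nucleus, giving 5 syllables.
Between /a/ (V1) and /a/ (V2): /p/ is a single consonant, so it becomes the next onset.
Between /a/ (V2) and /i/ (V3): /zbbj/ splits as /zb/ + /bj/ (/bj/ is the longest suffix that is a licit onset).
Between /i/ (V3) and /a/ (V4): /bl/ — entire cluster is a permitted onset → onset /bl/, coda ∅.
Between /a/ (V4) and /e/ (V5): /p/ → onset of the next syllable (single consonants are always licit onsets).
Putting it together: vja.pazb.bji.bla.pev.
The third /b/ is in the onset of syllable 4 (/bla/).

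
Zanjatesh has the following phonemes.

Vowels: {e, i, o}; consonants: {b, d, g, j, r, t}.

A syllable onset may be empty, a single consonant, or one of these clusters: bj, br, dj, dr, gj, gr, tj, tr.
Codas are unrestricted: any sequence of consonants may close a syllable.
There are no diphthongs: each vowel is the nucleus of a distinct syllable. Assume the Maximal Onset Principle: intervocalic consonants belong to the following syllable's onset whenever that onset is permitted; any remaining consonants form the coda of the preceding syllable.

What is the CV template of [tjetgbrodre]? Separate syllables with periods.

CCVCC.CCV.CCV

The vowels are e, o, e — 3 nuclei, so 3 syllables.
V1 /e/ – V2 /o/: /tgbr/ — longest licit onset from the right is /br/, leaving /tg/ as coda.
V2 /o/ – V3 /e/: /dr/ — entire cluster is a permitted onset → onset /dr/, coda ∅.
Result: tjetg.bro.dre.
Mapping each syllable to C/V: /tjetg/ → CCVCC, /bro/ → CCV, /dre/ → CCV.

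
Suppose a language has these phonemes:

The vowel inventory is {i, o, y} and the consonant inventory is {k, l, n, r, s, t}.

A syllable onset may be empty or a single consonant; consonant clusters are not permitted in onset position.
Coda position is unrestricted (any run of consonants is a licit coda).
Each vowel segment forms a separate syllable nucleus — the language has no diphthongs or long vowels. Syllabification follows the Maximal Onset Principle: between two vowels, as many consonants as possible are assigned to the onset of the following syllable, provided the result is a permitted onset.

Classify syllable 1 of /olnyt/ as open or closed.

The vowels are o, y — 2 nuclei, so 2 syllables.
σ1/σ2 boundary: /ln/; trying suffixes from longest down, /n/ is the first permitted one, so coda /l/ | onset /n/.
Result: ol.nyt.
Syllable 1 is /ol/ with coda /l/, so it is closed.

closed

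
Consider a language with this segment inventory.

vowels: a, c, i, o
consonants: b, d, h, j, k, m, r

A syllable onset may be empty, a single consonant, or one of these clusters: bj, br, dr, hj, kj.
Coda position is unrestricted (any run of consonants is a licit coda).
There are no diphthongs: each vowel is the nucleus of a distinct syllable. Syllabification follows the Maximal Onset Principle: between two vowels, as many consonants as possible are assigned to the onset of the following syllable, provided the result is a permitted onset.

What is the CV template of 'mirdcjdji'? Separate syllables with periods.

Vowels present: i, c, i; each is a nucleus, giving 3 syllables.
Between /i/ (V1) and /c/ (V2): cluster /rd/ — the longest permitted-onset suffix is /d/; onset = /d/, preceding coda = /r/.
Between /c/ (V2) and /i/ (V3): /jdj/ — longest licit onset from the right is /j/, leaving /jd/ as coda.
Putting it together: mir.dcjd.ji.
Mapping each syllable to C/V: /mir/ → CVC, /dcjd/ → CVCC, /ji/ → CV.

CVC.CVCC.CV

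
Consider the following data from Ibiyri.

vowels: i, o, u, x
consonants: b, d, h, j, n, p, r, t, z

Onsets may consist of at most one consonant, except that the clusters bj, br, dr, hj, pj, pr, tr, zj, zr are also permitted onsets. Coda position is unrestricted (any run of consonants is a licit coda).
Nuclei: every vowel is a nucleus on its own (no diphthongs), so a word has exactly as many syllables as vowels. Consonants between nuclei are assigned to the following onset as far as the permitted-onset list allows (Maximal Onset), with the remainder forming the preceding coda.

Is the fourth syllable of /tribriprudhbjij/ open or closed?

Vowels present: i, i, u, i; each is a nucleus, giving 4 syllables.
σ1/σ2 boundary: /br/ — entire cluster is a permitted onset → onset /br/, coda ∅.
σ2/σ3 boundary: /pr/ is a licit onset in full, so it all attaches to the next syllable.
σ3/σ4 boundary: /dhbj/; trying suffixes from longest down, /bj/ is the first permitted one, so coda /dh/ | onset /bj/.
Syllabification: tri.bri.prudh.bjij.
Syllable 4 is /bjij/ with coda /j/, so it is closed.

closed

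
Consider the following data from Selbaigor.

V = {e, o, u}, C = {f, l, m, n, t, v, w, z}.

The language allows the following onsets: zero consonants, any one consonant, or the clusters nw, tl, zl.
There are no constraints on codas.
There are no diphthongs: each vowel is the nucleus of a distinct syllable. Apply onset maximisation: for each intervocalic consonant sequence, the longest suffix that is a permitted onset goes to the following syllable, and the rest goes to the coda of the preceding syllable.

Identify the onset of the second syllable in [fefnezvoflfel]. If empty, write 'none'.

Nuclei (vowels): e, e, o, e → 4 syllables.
V1 /e/ – V2 /e/: /fn/ — longest licit onset from the right is /n/, leaving /f/ as coda.
V2 /e/ – V3 /o/: /zv/; trying suffixes from longest down, /v/ is the first permitted one, so coda /z/ | onset /v/.
V3 /o/ – V4 /e/: /flf/ splits as /fl/ + /f/ (/f/ is the longest suffix that is a licit onset).
Putting it together: fef.nez.vofl.fel.
Syllable 2 is /nez/: onset /n/, nucleus /e/, coda /z/.

n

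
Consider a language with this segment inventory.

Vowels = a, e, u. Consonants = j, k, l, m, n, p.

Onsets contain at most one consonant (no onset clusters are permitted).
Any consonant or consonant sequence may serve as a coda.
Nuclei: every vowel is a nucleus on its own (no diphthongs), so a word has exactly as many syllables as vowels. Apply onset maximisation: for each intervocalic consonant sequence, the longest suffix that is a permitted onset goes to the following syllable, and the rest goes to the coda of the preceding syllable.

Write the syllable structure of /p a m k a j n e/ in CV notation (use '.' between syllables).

Nuclei (vowels): a, a, e → 3 syllables.
σ1/σ2 boundary: /mk/; trying suffixes from longest down, /k/ is the first permitted one, so coda /m/ | onset /k/.
σ2/σ3 boundary: /jn/; trying suffixes from longest down, /n/ is the first permitted one, so coda /j/ | onset /n/.
Result: pam.kaj.ne.
Mapping each syllable to C/V: /pam/ → CVC, /kaj/ → CVC, /ne/ → CV.

CVC.CVC.CV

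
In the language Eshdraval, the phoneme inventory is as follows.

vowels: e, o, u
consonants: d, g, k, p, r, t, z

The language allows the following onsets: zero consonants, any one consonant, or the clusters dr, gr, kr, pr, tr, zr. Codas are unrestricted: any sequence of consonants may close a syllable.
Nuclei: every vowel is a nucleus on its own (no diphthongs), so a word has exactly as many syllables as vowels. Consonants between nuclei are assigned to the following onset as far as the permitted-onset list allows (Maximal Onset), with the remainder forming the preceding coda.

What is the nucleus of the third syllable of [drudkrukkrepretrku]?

e

Nuclei (vowels): u, u, e, e, u → 5 syllables.
The third nucleus (vowel 3 from the left) is /e/.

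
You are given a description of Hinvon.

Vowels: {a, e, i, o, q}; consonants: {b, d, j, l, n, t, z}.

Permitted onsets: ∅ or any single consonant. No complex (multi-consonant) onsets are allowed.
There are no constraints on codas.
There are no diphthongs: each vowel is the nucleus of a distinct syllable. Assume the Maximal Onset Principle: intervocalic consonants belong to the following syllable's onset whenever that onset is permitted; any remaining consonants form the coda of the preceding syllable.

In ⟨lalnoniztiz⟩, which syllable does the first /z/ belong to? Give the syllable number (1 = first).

Nuclei (vowels): a, o, i, i → 4 syllables.
/a…o/ gap (V1→V2): /ln/; trying suffixes from longest down, /n/ is the first permitted one, so coda /l/ | onset /n/.
/o…i/ gap (V2→V3): just /n/ — single C goes to the following onset.
/i…i/ gap (V3→V4): /zt/; trying suffixes from longest down, /t/ is the first permitted one, so coda /z/ | onset /t/.
Syllabification: lal.no.niz.tiz.
The first /z/ is in the coda of syllable 3 (/niz/).

3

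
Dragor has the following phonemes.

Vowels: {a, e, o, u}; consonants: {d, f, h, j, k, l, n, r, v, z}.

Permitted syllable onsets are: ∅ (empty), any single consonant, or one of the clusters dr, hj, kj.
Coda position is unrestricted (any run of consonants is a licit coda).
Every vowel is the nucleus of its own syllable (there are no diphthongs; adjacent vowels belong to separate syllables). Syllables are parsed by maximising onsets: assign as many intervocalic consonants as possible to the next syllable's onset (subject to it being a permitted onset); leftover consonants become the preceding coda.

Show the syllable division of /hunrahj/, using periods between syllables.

Vowels present: u, a; each is a nucleus, giving 2 syllables.
Between /u/ (V1) and /a/ (V2): /nr/; trying suffixes from longest down, /r/ is the first permitted one, so coda /n/ | onset /r/.

hun.rahj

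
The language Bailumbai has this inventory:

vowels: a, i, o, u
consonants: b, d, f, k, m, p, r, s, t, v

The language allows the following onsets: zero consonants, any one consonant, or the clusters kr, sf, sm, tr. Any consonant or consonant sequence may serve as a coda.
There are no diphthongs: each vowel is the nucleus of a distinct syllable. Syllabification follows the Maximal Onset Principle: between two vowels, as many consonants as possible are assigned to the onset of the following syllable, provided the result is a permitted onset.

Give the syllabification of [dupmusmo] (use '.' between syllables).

Nuclei (vowels): u, u, o → 3 syllables.
Between /u/ (V1) and /u/ (V2): cluster /pm/ — the longest permitted-onset suffix is /m/; onset = /m/, preceding coda = /p/.
Between /u/ (V2) and /o/ (V3): cluster /sm/ — /sm/ is itself a permitted onset, so the whole cluster goes right; preceding coda = ∅.

dup.mu.smo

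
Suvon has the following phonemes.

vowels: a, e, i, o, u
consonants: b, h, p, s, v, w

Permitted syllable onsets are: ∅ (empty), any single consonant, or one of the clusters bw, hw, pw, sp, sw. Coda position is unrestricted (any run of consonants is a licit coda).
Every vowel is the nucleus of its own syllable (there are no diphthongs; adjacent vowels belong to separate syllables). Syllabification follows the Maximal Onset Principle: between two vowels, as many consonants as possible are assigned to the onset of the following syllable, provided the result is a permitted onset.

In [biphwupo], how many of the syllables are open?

2

Vowels present: i, u, o; each is a nucleus, giving 3 syllables.
/i…u/ gap (V1→V2): /phw/; trying suffixes from longest down, /hw/ is the first permitted one, so coda /p/ | onset /hw/.
/u…o/ gap (V2→V3): /p/ is a single consonant, so it becomes the next onset.
Putting it together: bip.hwu.po.
Classifying each syllable: /bip/ (closed), /hwu/ (open), /po/ (open).
Open syllables: 2.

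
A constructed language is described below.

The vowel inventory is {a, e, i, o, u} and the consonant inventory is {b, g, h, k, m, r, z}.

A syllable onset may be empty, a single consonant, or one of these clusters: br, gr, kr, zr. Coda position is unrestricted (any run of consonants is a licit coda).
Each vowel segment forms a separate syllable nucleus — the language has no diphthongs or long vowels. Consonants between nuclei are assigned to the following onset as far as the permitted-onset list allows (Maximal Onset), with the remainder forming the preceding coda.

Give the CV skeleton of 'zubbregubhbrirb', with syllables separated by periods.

CVC.CCV.CVCC.CCVCC

Nuclei (vowels): u, e, u, i → 4 syllables.
V1 /u/ – V2 /e/: /bbr/; trying suffixes from longest down, /br/ is the first permitted one, so coda /b/ | onset /br/.
V2 /e/ – V3 /u/: just /g/ — single C goes to the following onset.
V3 /u/ – V4 /i/: /bhbr/ — longest licit onset from the right is /br/, leaving /bh/ as coda.
Syllabification: zub.bre.gubh.brirb.
Mapping each syllable to C/V: /zub/ → CVC, /bre/ → CCV, /gubh/ → CVCC, /brirb/ → CCVCC.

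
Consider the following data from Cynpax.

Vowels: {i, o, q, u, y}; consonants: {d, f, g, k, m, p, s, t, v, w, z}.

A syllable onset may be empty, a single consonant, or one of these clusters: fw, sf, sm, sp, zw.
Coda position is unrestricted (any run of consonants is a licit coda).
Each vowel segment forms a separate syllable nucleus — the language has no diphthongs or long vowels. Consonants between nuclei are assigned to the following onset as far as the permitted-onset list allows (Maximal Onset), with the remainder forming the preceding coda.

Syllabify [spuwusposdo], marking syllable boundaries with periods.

Nuclei (vowels): u, u, o, o → 4 syllables.
V1 /u/ – V2 /u/: /w/ is a single consonant, so it becomes the next onset.
V2 /u/ – V3 /o/: /sp/ — entire cluster is a permitted onset → onset /sp/, coda ∅.
V3 /o/ – V4 /o/: /sd/ splits as /s/ + /d/ (/d/ is the longest suffix that is a licit onset).

spu.wu.spos.do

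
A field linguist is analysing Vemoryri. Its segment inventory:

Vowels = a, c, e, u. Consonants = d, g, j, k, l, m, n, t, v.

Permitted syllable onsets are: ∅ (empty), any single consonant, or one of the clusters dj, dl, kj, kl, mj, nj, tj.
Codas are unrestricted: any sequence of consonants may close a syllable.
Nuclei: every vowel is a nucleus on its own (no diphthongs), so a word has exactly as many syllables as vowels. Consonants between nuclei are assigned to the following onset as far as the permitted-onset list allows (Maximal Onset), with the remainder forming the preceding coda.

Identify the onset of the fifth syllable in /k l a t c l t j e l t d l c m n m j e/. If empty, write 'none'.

The vowels are a, c, e, c, e — 5 nuclei, so 5 syllables.
/a…c/ gap (V1→V2): just /t/ — single C goes to the following onset.
/c…e/ gap (V2→V3): cluster /ltj/ — the longest permitted-onset suffix is /tj/; onset = /tj/, preceding coda = /l/.
/e…c/ gap (V3→V4): /ltdl/ — longest licit onset from the right is /dl/, leaving /lt/ as coda.
/c…e/ gap (V4→V5): cluster /mnmj/ — the longest permitted-onset suffix is /mj/; onset = /mj/, preceding coda = /mn/.
So the parse is kla.tcl.tjelt.dlcmn.mje.
Syllable 5 is /mje/: onset /mj/, nucleus /e/, coda ∅.

mj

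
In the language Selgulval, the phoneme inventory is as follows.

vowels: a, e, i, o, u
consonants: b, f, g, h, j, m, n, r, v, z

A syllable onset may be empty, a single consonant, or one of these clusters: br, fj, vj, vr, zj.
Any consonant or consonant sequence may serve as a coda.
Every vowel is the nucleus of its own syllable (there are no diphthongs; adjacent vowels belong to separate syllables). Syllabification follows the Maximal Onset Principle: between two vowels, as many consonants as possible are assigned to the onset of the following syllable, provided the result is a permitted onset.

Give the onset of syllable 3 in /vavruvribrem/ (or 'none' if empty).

vr

Vowels present: a, u, i, e; each is a nucleus, giving 4 syllables.
Between /a/ (V1) and /u/ (V2): /vr/ is a licit onset in full, so it all attaches to the next syllable.
Between /u/ (V2) and /i/ (V3): /vr/ — entire cluster is a permitted onset → onset /vr/, coda ∅.
Between /i/ (V3) and /e/ (V4): /br/ is a licit onset in full, so it all attaches to the next syllable.
Syllabification: va.vru.vri.brem.
Syllable 3 is /vri/: onset /vr/, nucleus /i/, coda ∅.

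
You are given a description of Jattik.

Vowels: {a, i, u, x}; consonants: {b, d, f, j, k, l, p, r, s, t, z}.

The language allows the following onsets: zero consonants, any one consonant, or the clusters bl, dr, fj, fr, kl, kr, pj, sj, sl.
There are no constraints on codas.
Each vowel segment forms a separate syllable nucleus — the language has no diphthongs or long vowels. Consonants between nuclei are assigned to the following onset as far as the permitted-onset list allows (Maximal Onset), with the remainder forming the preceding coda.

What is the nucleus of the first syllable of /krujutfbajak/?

Nuclei (vowels): u, u, a, a → 4 syllables.
The first nucleus (vowel 1 from the left) is /u/.

u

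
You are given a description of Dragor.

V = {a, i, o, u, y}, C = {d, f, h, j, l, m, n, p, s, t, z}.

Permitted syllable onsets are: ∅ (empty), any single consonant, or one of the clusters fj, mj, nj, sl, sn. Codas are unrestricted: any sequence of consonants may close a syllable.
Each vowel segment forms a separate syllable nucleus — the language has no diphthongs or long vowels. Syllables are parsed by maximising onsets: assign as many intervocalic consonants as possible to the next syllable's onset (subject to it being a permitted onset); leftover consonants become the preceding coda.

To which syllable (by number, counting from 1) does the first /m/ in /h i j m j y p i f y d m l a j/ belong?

2

Vowels present: i, y, i, y, a; each is a nucleus, giving 5 syllables.
Between /i/ (V1) and /y/ (V2): /jmj/ splits as /j/ + /mj/ (/mj/ is the longest suffix that is a licit onset).
Between /y/ (V2) and /i/ (V3): /p/ → onset of the next syllable (single consonants are always licit onsets).
Between /i/ (V3) and /y/ (V4): /f/ → onset of the next syllable (single consonants are always licit onsets).
Between /y/ (V4) and /a/ (V5): /dml/ splits as /dm/ + /l/ (/l/ is the longest suffix that is a licit onset).
So the parse is hij.mjy.pi.fydm.laj.
The first /m/ is in the onset of syllable 2 (/mjy/).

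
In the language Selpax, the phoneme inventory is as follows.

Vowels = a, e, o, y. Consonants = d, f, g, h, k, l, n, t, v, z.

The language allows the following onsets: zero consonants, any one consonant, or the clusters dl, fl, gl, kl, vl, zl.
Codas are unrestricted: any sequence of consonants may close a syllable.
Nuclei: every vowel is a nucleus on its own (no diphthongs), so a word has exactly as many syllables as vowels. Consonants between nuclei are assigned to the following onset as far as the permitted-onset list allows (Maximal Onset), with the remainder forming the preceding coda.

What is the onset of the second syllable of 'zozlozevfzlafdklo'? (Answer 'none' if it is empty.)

Nuclei (vowels): o, o, e, a, o → 5 syllables.
Between /o/ (V1) and /o/ (V2): cluster /zl/ — /zl/ is itself a permitted onset, so the whole cluster goes right; preceding coda = ∅.
Between /o/ (V2) and /e/ (V3): /z/ is a single consonant, so it becomes the next onset.
Between /e/ (V3) and /a/ (V4): /vfzl/ — longest licit onset from the right is /zl/, leaving /vf/ as coda.
Between /a/ (V4) and /o/ (V5): /fdkl/; trying suffixes from longest down, /kl/ is the first permitted one, so coda /fd/ | onset /kl/.
So the parse is zo.zlo.zevf.zlafd.klo.
Syllable 2 is /zlo/: onset /zl/, nucleus /o/, coda ∅.

zl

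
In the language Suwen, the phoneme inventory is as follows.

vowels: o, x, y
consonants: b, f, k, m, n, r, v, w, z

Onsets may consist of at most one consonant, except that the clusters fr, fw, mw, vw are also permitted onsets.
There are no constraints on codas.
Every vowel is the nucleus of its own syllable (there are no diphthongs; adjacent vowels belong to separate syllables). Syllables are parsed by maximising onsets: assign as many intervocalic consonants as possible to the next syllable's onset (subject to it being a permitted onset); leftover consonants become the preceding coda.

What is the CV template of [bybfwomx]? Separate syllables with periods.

The vowels are y, o, x — 3 nuclei, so 3 syllables.
V1 /y/ – V2 /o/: /bfw/; trying suffixes from longest down, /fw/ is the first permitted one, so coda /b/ | onset /fw/.
V2 /o/ – V3 /x/: /m/ → onset of the next syllable (single consonants are always licit onsets).
So the parse is byb.fwo.mx.
Mapping each syllable to C/V: /byb/ → CVC, /fwo/ → CCV, /mx/ → CV.

CVC.CCV.CV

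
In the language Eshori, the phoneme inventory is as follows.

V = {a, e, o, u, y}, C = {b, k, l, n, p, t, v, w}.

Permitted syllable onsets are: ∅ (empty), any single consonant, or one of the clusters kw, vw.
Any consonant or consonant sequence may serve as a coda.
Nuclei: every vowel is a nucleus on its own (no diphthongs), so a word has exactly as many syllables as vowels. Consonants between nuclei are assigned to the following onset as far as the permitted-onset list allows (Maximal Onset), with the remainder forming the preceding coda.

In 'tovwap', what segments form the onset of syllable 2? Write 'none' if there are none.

Nuclei (vowels): o, a → 2 syllables.
/o…a/ gap (V1→V2): /vw/ is a licit onset in full, so it all attaches to the next syllable.
Result: to.vwap.
Syllable 2 is /vwap/: onset /vw/, nucleus /a/, coda /p/.

vw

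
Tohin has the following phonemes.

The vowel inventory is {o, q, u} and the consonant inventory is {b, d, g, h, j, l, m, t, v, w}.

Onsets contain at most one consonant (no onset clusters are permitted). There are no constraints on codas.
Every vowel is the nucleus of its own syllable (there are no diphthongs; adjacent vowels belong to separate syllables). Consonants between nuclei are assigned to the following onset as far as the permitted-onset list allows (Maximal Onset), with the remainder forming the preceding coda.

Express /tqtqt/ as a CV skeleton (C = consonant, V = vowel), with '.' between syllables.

CV.CVC

Vowels present: q, q; each is a nucleus, giving 2 syllables.
σ1/σ2 boundary: /t/ → onset of the next syllable (single consonants are always licit onsets).
Syllabification: tq.tqt.
Mapping each syllable to C/V: /tq/ → CV, /tqt/ → CVC.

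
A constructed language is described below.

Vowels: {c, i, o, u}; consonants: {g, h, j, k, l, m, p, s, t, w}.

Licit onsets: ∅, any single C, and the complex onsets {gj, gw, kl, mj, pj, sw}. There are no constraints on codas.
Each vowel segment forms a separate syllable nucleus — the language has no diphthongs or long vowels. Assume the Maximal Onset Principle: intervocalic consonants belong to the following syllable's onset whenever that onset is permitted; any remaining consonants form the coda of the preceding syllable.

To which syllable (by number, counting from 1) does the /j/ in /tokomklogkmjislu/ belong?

4

Vowels present: o, o, o, i, u; each is a nucleus, giving 5 syllables.
Between /o/ (V1) and /o/ (V2): just /k/ — single C goes to the following onset.
Between /o/ (V2) and /o/ (V3): /mkl/ splits as /m/ + /kl/ (/kl/ is the longest suffix that is a licit onset).
Between /o/ (V3) and /i/ (V4): /gkmj/; trying suffixes from longest down, /mj/ is the first permitted one, so coda /gk/ | onset /mj/.
Between /i/ (V4) and /u/ (V5): cluster /sl/ — the longest permitted-onset suffix is /l/; onset = /l/, preceding coda = /s/.
Result: to.kom.klogk.mjis.lu.
The /j/ is in the onset of syllable 4 (/mjis/).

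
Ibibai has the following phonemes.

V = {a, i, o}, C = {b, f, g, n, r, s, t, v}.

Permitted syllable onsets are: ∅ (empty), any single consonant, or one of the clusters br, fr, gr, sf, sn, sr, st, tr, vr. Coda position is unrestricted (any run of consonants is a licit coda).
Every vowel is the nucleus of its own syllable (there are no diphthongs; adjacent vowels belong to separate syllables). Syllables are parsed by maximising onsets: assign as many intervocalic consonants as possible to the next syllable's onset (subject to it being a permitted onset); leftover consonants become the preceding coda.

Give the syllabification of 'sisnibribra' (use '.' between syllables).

The vowels are i, i, i, a — 4 nuclei, so 4 syllables.
/i…i/ gap (V1→V2): /sn/ — entire cluster is a permitted onset → onset /sn/, coda ∅.
/i…i/ gap (V2→V3): cluster /br/ — /br/ is itself a permitted onset, so the whole cluster goes right; preceding coda = ∅.
/i…a/ gap (V3→V4): /br/ — entire cluster is a permitted onset → onset /br/, coda ∅.

si.sni.bri.bra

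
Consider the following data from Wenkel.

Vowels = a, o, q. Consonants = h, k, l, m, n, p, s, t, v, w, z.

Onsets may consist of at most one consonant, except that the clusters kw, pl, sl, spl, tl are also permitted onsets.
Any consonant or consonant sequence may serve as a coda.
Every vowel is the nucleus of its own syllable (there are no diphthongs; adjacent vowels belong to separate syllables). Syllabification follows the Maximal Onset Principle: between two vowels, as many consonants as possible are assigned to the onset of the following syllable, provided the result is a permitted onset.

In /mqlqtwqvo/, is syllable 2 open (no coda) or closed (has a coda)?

The vowels are q, q, q, o — 4 nuclei, so 4 syllables.
σ1/σ2 boundary: just /l/ — single C goes to the following onset.
σ2/σ3 boundary: cluster /tw/ — the longest permitted-onset suffix is /w/; onset = /w/, preceding coda = /t/.
σ3/σ4 boundary: /v/ → onset of the next syllable (single consonants are always licit onsets).
Result: mq.lqt.wq.vo.
Syllable 2 is /lqt/ with coda /t/, so it is closed.

closed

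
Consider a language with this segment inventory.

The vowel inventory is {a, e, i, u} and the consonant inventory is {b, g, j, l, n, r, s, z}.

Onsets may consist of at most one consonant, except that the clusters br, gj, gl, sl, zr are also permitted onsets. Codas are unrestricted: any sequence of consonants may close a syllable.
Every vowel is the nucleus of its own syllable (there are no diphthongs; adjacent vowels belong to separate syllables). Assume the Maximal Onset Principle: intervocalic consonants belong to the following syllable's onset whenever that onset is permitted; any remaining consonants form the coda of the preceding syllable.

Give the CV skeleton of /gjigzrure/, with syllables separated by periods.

CCVC.CCV.CV

The vowels are i, u, e — 3 nuclei, so 3 syllables.
σ1/σ2 boundary: cluster /gzr/ — the longest permitted-onset suffix is /zr/; onset = /zr/, preceding coda = /g/.
σ2/σ3 boundary: /r/ is a single consonant, so it becomes the next onset.
Result: gjig.zru.re.
Mapping each syllable to C/V: /gjig/ → CCVC, /zru/ → CCV, /re/ → CV.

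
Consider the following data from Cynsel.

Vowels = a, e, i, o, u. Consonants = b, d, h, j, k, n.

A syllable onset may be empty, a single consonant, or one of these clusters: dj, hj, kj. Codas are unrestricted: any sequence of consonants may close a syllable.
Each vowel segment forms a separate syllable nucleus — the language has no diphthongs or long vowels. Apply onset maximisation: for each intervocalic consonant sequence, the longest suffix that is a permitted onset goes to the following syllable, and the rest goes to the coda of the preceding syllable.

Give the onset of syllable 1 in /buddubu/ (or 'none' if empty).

b

Vowels present: u, u, u; each is a nucleus, giving 3 syllables.
σ1/σ2 boundary: /dd/ splits as /d/ + /d/ (/d/ is the longest suffix that is a licit onset).
σ2/σ3 boundary: /b/ → onset of the next syllable (single consonants are always licit onsets).
Syllabification: bud.du.bu.
Syllable 1 is /bud/: onset /b/, nucleus /u/, coda /d/.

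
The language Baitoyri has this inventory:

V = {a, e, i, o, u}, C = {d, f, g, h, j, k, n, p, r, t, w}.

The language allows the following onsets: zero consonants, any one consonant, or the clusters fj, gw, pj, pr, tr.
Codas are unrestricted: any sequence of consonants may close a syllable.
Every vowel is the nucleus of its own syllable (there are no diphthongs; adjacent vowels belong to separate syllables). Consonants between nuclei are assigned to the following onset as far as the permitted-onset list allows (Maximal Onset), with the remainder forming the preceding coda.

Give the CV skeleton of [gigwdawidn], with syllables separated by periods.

Vowels present: i, a, i; each is a nucleus, giving 3 syllables.
Between /i/ (V1) and /a/ (V2): cluster /gwd/ — the longest permitted-onset suffix is /d/; onset = /d/, preceding coda = /gw/.
Between /a/ (V2) and /i/ (V3): just /w/ — single C goes to the following onset.
So the parse is gigw.da.widn.
Mapping each syllable to C/V: /gigw/ → CVCC, /da/ → CV, /widn/ → CVCC.

CVCC.CV.CVCC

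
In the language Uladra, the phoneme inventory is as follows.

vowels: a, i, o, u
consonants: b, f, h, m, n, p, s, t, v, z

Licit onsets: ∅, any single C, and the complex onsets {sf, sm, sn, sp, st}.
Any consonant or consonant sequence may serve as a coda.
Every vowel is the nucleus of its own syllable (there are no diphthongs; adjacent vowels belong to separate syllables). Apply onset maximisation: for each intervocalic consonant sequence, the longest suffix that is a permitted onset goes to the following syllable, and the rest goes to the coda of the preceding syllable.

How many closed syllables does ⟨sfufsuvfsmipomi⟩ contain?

2

The vowels are u, u, i, o, i — 5 nuclei, so 5 syllables.
Between /u/ (V1) and /u/ (V2): /fs/ — longest licit onset from the right is /s/, leaving /f/ as coda.
Between /u/ (V2) and /i/ (V3): /vfsm/ — longest licit onset from the right is /sm/, leaving /vf/ as coda.
Between /i/ (V3) and /o/ (V4): /p/ → onset of the next syllable (single consonants are always licit onsets).
Between /o/ (V4) and /i/ (V5): /m/ is a single consonant, so it becomes the next onset.
So the parse is sfuf.suvf.smi.po.mi.
Classifying each syllable: /sfuf/ (closed), /suvf/ (closed), /smi/ (open), /po/ (open), /mi/ (open).
Closed syllables: 2.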